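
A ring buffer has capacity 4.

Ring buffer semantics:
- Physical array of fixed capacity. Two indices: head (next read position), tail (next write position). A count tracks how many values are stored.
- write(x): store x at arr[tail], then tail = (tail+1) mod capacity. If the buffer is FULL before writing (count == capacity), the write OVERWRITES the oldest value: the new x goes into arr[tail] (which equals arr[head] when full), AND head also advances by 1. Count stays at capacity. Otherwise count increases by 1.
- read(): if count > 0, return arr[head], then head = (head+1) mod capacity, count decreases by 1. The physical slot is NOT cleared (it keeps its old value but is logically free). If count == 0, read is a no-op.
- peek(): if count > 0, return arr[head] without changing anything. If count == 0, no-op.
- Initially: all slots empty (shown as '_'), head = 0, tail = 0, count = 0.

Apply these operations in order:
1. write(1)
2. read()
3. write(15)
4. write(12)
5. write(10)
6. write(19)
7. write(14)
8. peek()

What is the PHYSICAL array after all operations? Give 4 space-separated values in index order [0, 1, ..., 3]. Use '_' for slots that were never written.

Answer: 19 14 12 10

Derivation:
After op 1 (write(1)): arr=[1 _ _ _] head=0 tail=1 count=1
After op 2 (read()): arr=[1 _ _ _] head=1 tail=1 count=0
After op 3 (write(15)): arr=[1 15 _ _] head=1 tail=2 count=1
After op 4 (write(12)): arr=[1 15 12 _] head=1 tail=3 count=2
After op 5 (write(10)): arr=[1 15 12 10] head=1 tail=0 count=3
After op 6 (write(19)): arr=[19 15 12 10] head=1 tail=1 count=4
After op 7 (write(14)): arr=[19 14 12 10] head=2 tail=2 count=4
After op 8 (peek()): arr=[19 14 12 10] head=2 tail=2 count=4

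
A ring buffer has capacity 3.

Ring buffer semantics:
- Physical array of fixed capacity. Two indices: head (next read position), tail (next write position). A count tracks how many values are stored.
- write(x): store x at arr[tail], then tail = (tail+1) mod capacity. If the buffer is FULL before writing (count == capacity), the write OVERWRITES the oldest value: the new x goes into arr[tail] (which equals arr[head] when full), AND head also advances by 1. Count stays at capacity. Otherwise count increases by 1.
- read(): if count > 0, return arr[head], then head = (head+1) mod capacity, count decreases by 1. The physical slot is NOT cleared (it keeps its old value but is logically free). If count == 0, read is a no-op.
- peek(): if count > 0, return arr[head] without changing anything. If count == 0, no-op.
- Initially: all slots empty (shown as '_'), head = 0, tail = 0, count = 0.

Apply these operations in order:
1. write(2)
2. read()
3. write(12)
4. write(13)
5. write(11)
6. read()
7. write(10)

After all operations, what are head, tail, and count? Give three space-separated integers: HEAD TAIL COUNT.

Answer: 2 2 3

Derivation:
After op 1 (write(2)): arr=[2 _ _] head=0 tail=1 count=1
After op 2 (read()): arr=[2 _ _] head=1 tail=1 count=0
After op 3 (write(12)): arr=[2 12 _] head=1 tail=2 count=1
After op 4 (write(13)): arr=[2 12 13] head=1 tail=0 count=2
After op 5 (write(11)): arr=[11 12 13] head=1 tail=1 count=3
After op 6 (read()): arr=[11 12 13] head=2 tail=1 count=2
After op 7 (write(10)): arr=[11 10 13] head=2 tail=2 count=3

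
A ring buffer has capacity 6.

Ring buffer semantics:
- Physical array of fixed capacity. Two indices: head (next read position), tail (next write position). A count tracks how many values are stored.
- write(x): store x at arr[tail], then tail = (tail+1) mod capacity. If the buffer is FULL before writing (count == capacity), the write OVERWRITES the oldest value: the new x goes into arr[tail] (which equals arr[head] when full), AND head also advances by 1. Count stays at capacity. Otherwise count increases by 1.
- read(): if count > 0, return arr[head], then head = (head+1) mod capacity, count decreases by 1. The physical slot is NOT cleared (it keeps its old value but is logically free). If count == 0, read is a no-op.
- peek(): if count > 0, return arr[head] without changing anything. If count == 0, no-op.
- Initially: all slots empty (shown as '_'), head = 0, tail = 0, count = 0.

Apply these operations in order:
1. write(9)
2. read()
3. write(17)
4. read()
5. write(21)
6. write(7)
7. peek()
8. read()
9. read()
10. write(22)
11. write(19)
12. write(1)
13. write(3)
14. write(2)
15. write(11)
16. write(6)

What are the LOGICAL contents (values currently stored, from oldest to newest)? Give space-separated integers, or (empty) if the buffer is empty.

Answer: 19 1 3 2 11 6

Derivation:
After op 1 (write(9)): arr=[9 _ _ _ _ _] head=0 tail=1 count=1
After op 2 (read()): arr=[9 _ _ _ _ _] head=1 tail=1 count=0
After op 3 (write(17)): arr=[9 17 _ _ _ _] head=1 tail=2 count=1
After op 4 (read()): arr=[9 17 _ _ _ _] head=2 tail=2 count=0
After op 5 (write(21)): arr=[9 17 21 _ _ _] head=2 tail=3 count=1
After op 6 (write(7)): arr=[9 17 21 7 _ _] head=2 tail=4 count=2
After op 7 (peek()): arr=[9 17 21 7 _ _] head=2 tail=4 count=2
After op 8 (read()): arr=[9 17 21 7 _ _] head=3 tail=4 count=1
After op 9 (read()): arr=[9 17 21 7 _ _] head=4 tail=4 count=0
After op 10 (write(22)): arr=[9 17 21 7 22 _] head=4 tail=5 count=1
After op 11 (write(19)): arr=[9 17 21 7 22 19] head=4 tail=0 count=2
After op 12 (write(1)): arr=[1 17 21 7 22 19] head=4 tail=1 count=3
After op 13 (write(3)): arr=[1 3 21 7 22 19] head=4 tail=2 count=4
After op 14 (write(2)): arr=[1 3 2 7 22 19] head=4 tail=3 count=5
After op 15 (write(11)): arr=[1 3 2 11 22 19] head=4 tail=4 count=6
After op 16 (write(6)): arr=[1 3 2 11 6 19] head=5 tail=5 count=6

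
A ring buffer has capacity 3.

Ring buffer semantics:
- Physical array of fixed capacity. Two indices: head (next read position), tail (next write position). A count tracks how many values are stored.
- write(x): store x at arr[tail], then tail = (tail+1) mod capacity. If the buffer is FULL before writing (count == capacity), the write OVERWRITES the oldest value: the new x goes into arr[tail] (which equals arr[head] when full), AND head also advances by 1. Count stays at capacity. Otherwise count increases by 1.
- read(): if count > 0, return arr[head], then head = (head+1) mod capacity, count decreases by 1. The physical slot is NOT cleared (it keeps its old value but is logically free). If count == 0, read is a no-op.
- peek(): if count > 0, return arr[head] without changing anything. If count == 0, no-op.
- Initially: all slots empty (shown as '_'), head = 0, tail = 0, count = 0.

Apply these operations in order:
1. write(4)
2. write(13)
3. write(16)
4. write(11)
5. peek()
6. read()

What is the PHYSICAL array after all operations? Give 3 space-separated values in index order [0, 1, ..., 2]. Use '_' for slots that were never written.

Answer: 11 13 16

Derivation:
After op 1 (write(4)): arr=[4 _ _] head=0 tail=1 count=1
After op 2 (write(13)): arr=[4 13 _] head=0 tail=2 count=2
After op 3 (write(16)): arr=[4 13 16] head=0 tail=0 count=3
After op 4 (write(11)): arr=[11 13 16] head=1 tail=1 count=3
After op 5 (peek()): arr=[11 13 16] head=1 tail=1 count=3
After op 6 (read()): arr=[11 13 16] head=2 tail=1 count=2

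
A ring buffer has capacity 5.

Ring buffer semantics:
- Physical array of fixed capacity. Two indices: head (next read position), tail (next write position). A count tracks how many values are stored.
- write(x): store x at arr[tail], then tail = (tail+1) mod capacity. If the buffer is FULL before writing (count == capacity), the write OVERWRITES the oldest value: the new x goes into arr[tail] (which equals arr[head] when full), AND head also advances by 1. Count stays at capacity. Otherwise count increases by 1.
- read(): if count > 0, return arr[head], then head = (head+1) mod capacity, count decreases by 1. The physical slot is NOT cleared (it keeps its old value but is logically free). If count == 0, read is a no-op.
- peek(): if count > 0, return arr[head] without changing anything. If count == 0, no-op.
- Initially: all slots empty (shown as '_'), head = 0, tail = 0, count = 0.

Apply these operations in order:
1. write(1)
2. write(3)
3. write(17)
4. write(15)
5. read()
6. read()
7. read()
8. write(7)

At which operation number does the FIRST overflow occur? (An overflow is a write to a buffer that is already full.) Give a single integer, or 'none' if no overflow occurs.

After op 1 (write(1)): arr=[1 _ _ _ _] head=0 tail=1 count=1
After op 2 (write(3)): arr=[1 3 _ _ _] head=0 tail=2 count=2
After op 3 (write(17)): arr=[1 3 17 _ _] head=0 tail=3 count=3
After op 4 (write(15)): arr=[1 3 17 15 _] head=0 tail=4 count=4
After op 5 (read()): arr=[1 3 17 15 _] head=1 tail=4 count=3
After op 6 (read()): arr=[1 3 17 15 _] head=2 tail=4 count=2
After op 7 (read()): arr=[1 3 17 15 _] head=3 tail=4 count=1
After op 8 (write(7)): arr=[1 3 17 15 7] head=3 tail=0 count=2

Answer: none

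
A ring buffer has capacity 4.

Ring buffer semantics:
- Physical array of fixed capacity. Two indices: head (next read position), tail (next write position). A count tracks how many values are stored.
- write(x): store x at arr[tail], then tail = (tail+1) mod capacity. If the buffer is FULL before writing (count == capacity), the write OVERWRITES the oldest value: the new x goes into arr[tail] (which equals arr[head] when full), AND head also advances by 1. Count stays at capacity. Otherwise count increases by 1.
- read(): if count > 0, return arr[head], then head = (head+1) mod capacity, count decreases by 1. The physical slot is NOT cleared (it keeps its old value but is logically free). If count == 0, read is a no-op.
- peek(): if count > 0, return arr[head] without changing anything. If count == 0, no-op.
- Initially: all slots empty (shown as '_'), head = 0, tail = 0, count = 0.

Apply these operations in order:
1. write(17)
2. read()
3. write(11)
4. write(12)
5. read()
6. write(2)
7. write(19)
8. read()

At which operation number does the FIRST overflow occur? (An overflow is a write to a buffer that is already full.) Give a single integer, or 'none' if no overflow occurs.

Answer: none

Derivation:
After op 1 (write(17)): arr=[17 _ _ _] head=0 tail=1 count=1
After op 2 (read()): arr=[17 _ _ _] head=1 tail=1 count=0
After op 3 (write(11)): arr=[17 11 _ _] head=1 tail=2 count=1
After op 4 (write(12)): arr=[17 11 12 _] head=1 tail=3 count=2
After op 5 (read()): arr=[17 11 12 _] head=2 tail=3 count=1
After op 6 (write(2)): arr=[17 11 12 2] head=2 tail=0 count=2
After op 7 (write(19)): arr=[19 11 12 2] head=2 tail=1 count=3
After op 8 (read()): arr=[19 11 12 2] head=3 tail=1 count=2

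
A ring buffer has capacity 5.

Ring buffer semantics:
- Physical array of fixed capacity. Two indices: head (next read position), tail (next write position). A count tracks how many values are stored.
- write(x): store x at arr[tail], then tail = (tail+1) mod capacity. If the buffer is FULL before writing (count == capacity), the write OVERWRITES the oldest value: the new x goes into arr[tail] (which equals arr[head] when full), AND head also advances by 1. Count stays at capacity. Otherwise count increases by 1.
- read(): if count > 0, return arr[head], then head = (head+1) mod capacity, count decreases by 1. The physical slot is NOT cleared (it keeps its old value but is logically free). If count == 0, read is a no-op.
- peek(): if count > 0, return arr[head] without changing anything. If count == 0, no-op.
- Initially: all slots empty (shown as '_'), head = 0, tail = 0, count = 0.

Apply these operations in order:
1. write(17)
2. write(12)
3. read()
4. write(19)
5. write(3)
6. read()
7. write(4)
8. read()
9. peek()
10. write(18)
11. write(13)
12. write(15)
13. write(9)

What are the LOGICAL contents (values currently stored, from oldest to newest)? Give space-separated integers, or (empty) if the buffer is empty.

Answer: 4 18 13 15 9

Derivation:
After op 1 (write(17)): arr=[17 _ _ _ _] head=0 tail=1 count=1
After op 2 (write(12)): arr=[17 12 _ _ _] head=0 tail=2 count=2
After op 3 (read()): arr=[17 12 _ _ _] head=1 tail=2 count=1
After op 4 (write(19)): arr=[17 12 19 _ _] head=1 tail=3 count=2
After op 5 (write(3)): arr=[17 12 19 3 _] head=1 tail=4 count=3
After op 6 (read()): arr=[17 12 19 3 _] head=2 tail=4 count=2
After op 7 (write(4)): arr=[17 12 19 3 4] head=2 tail=0 count=3
After op 8 (read()): arr=[17 12 19 3 4] head=3 tail=0 count=2
After op 9 (peek()): arr=[17 12 19 3 4] head=3 tail=0 count=2
After op 10 (write(18)): arr=[18 12 19 3 4] head=3 tail=1 count=3
After op 11 (write(13)): arr=[18 13 19 3 4] head=3 tail=2 count=4
After op 12 (write(15)): arr=[18 13 15 3 4] head=3 tail=3 count=5
After op 13 (write(9)): arr=[18 13 15 9 4] head=4 tail=4 count=5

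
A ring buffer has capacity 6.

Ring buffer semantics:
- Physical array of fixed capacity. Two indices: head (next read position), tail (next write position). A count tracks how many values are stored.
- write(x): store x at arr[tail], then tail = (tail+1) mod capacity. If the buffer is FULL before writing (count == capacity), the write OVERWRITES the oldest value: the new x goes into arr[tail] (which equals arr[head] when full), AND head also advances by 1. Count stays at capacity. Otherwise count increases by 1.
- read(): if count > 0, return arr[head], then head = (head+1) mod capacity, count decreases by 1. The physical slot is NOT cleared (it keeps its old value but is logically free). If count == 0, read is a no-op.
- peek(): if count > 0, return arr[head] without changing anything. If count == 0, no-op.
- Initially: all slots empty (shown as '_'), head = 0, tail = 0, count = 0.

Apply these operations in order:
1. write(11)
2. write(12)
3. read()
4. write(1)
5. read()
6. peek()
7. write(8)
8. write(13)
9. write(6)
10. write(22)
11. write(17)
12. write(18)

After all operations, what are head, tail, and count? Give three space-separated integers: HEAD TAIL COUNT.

Answer: 3 3 6

Derivation:
After op 1 (write(11)): arr=[11 _ _ _ _ _] head=0 tail=1 count=1
After op 2 (write(12)): arr=[11 12 _ _ _ _] head=0 tail=2 count=2
After op 3 (read()): arr=[11 12 _ _ _ _] head=1 tail=2 count=1
After op 4 (write(1)): arr=[11 12 1 _ _ _] head=1 tail=3 count=2
After op 5 (read()): arr=[11 12 1 _ _ _] head=2 tail=3 count=1
After op 6 (peek()): arr=[11 12 1 _ _ _] head=2 tail=3 count=1
After op 7 (write(8)): arr=[11 12 1 8 _ _] head=2 tail=4 count=2
After op 8 (write(13)): arr=[11 12 1 8 13 _] head=2 tail=5 count=3
After op 9 (write(6)): arr=[11 12 1 8 13 6] head=2 tail=0 count=4
After op 10 (write(22)): arr=[22 12 1 8 13 6] head=2 tail=1 count=5
After op 11 (write(17)): arr=[22 17 1 8 13 6] head=2 tail=2 count=6
After op 12 (write(18)): arr=[22 17 18 8 13 6] head=3 tail=3 count=6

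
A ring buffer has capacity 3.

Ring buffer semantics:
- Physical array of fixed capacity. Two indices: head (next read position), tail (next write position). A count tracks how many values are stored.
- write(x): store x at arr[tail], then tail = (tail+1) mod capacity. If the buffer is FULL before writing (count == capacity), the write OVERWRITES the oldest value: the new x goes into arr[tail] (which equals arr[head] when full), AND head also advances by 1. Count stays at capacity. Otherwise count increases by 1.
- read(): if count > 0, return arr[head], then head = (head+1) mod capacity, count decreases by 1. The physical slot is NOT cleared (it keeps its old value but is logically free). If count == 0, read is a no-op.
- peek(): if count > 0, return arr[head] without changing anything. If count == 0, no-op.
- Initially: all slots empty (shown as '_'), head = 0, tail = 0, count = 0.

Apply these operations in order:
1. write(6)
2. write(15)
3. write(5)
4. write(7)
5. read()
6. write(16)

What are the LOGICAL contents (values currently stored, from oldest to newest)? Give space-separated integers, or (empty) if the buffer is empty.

Answer: 5 7 16

Derivation:
After op 1 (write(6)): arr=[6 _ _] head=0 tail=1 count=1
After op 2 (write(15)): arr=[6 15 _] head=0 tail=2 count=2
After op 3 (write(5)): arr=[6 15 5] head=0 tail=0 count=3
After op 4 (write(7)): arr=[7 15 5] head=1 tail=1 count=3
After op 5 (read()): arr=[7 15 5] head=2 tail=1 count=2
After op 6 (write(16)): arr=[7 16 5] head=2 tail=2 count=3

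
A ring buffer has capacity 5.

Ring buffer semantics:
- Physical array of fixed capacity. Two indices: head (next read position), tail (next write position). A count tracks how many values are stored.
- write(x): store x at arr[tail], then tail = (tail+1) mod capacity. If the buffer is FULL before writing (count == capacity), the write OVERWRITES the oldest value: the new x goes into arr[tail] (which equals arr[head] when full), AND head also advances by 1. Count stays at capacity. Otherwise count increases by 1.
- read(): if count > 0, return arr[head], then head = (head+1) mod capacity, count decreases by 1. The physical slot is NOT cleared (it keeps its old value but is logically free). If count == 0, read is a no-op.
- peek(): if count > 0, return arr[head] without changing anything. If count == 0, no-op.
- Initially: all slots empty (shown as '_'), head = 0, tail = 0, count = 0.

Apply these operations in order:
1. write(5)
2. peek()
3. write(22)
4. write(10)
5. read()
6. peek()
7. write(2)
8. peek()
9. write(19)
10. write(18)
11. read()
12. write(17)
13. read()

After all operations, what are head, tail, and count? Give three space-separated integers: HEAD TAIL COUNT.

After op 1 (write(5)): arr=[5 _ _ _ _] head=0 tail=1 count=1
After op 2 (peek()): arr=[5 _ _ _ _] head=0 tail=1 count=1
After op 3 (write(22)): arr=[5 22 _ _ _] head=0 tail=2 count=2
After op 4 (write(10)): arr=[5 22 10 _ _] head=0 tail=3 count=3
After op 5 (read()): arr=[5 22 10 _ _] head=1 tail=3 count=2
After op 6 (peek()): arr=[5 22 10 _ _] head=1 tail=3 count=2
After op 7 (write(2)): arr=[5 22 10 2 _] head=1 tail=4 count=3
After op 8 (peek()): arr=[5 22 10 2 _] head=1 tail=4 count=3
After op 9 (write(19)): arr=[5 22 10 2 19] head=1 tail=0 count=4
After op 10 (write(18)): arr=[18 22 10 2 19] head=1 tail=1 count=5
After op 11 (read()): arr=[18 22 10 2 19] head=2 tail=1 count=4
After op 12 (write(17)): arr=[18 17 10 2 19] head=2 tail=2 count=5
After op 13 (read()): arr=[18 17 10 2 19] head=3 tail=2 count=4

Answer: 3 2 4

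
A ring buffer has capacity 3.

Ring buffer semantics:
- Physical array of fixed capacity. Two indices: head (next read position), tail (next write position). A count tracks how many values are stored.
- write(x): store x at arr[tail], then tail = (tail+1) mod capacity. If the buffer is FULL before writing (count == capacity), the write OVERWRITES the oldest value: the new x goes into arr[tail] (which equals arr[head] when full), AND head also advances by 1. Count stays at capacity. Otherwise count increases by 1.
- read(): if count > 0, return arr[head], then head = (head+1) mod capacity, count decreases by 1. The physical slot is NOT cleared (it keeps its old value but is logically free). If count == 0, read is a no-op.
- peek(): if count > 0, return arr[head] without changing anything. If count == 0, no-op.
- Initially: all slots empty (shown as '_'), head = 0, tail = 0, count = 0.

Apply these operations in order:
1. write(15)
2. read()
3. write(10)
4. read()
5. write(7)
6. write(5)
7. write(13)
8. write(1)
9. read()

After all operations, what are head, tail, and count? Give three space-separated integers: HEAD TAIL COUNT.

Answer: 1 0 2

Derivation:
After op 1 (write(15)): arr=[15 _ _] head=0 tail=1 count=1
After op 2 (read()): arr=[15 _ _] head=1 tail=1 count=0
After op 3 (write(10)): arr=[15 10 _] head=1 tail=2 count=1
After op 4 (read()): arr=[15 10 _] head=2 tail=2 count=0
After op 5 (write(7)): arr=[15 10 7] head=2 tail=0 count=1
After op 6 (write(5)): arr=[5 10 7] head=2 tail=1 count=2
After op 7 (write(13)): arr=[5 13 7] head=2 tail=2 count=3
After op 8 (write(1)): arr=[5 13 1] head=0 tail=0 count=3
After op 9 (read()): arr=[5 13 1] head=1 tail=0 count=2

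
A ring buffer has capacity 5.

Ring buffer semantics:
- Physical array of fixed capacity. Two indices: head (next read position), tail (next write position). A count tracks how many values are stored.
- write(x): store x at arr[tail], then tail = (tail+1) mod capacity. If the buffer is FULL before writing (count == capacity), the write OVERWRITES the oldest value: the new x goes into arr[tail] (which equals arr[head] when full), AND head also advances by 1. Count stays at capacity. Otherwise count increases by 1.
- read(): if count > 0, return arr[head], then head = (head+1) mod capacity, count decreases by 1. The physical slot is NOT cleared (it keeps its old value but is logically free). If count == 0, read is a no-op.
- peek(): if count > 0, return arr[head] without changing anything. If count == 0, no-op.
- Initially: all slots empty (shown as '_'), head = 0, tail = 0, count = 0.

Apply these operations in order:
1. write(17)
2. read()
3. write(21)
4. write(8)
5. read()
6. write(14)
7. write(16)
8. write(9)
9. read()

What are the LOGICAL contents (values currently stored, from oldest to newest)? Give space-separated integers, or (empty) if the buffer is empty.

Answer: 14 16 9

Derivation:
After op 1 (write(17)): arr=[17 _ _ _ _] head=0 tail=1 count=1
After op 2 (read()): arr=[17 _ _ _ _] head=1 tail=1 count=0
After op 3 (write(21)): arr=[17 21 _ _ _] head=1 tail=2 count=1
After op 4 (write(8)): arr=[17 21 8 _ _] head=1 tail=3 count=2
After op 5 (read()): arr=[17 21 8 _ _] head=2 tail=3 count=1
After op 6 (write(14)): arr=[17 21 8 14 _] head=2 tail=4 count=2
After op 7 (write(16)): arr=[17 21 8 14 16] head=2 tail=0 count=3
After op 8 (write(9)): arr=[9 21 8 14 16] head=2 tail=1 count=4
After op 9 (read()): arr=[9 21 8 14 16] head=3 tail=1 count=3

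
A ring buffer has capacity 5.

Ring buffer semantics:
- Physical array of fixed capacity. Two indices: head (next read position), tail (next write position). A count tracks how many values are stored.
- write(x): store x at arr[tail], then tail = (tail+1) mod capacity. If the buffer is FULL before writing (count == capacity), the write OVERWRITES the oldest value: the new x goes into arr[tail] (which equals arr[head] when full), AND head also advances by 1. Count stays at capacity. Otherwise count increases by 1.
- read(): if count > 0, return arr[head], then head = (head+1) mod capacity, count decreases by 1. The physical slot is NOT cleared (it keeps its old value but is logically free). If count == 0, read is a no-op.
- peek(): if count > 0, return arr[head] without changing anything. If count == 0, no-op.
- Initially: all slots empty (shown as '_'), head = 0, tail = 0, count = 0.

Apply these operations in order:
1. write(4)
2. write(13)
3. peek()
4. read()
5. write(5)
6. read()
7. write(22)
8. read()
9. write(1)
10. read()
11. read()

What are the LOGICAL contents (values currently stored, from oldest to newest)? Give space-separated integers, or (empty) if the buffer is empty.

After op 1 (write(4)): arr=[4 _ _ _ _] head=0 tail=1 count=1
After op 2 (write(13)): arr=[4 13 _ _ _] head=0 tail=2 count=2
After op 3 (peek()): arr=[4 13 _ _ _] head=0 tail=2 count=2
After op 4 (read()): arr=[4 13 _ _ _] head=1 tail=2 count=1
After op 5 (write(5)): arr=[4 13 5 _ _] head=1 tail=3 count=2
After op 6 (read()): arr=[4 13 5 _ _] head=2 tail=3 count=1
After op 7 (write(22)): arr=[4 13 5 22 _] head=2 tail=4 count=2
After op 8 (read()): arr=[4 13 5 22 _] head=3 tail=4 count=1
After op 9 (write(1)): arr=[4 13 5 22 1] head=3 tail=0 count=2
After op 10 (read()): arr=[4 13 5 22 1] head=4 tail=0 count=1
After op 11 (read()): arr=[4 13 5 22 1] head=0 tail=0 count=0

Answer: (empty)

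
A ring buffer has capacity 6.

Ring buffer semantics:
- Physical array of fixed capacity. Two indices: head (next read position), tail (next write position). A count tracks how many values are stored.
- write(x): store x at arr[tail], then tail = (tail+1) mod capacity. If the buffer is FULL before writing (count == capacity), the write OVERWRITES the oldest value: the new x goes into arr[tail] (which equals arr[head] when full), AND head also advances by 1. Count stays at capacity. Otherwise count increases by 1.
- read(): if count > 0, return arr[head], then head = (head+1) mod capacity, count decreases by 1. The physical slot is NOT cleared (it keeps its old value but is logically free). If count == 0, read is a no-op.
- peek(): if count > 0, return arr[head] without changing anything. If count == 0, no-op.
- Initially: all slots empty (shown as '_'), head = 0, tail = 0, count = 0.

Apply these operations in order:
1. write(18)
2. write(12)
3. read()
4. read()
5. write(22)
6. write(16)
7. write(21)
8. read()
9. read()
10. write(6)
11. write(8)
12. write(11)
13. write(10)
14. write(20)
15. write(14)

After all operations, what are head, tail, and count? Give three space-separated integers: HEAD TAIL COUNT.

After op 1 (write(18)): arr=[18 _ _ _ _ _] head=0 tail=1 count=1
After op 2 (write(12)): arr=[18 12 _ _ _ _] head=0 tail=2 count=2
After op 3 (read()): arr=[18 12 _ _ _ _] head=1 tail=2 count=1
After op 4 (read()): arr=[18 12 _ _ _ _] head=2 tail=2 count=0
After op 5 (write(22)): arr=[18 12 22 _ _ _] head=2 tail=3 count=1
After op 6 (write(16)): arr=[18 12 22 16 _ _] head=2 tail=4 count=2
After op 7 (write(21)): arr=[18 12 22 16 21 _] head=2 tail=5 count=3
After op 8 (read()): arr=[18 12 22 16 21 _] head=3 tail=5 count=2
After op 9 (read()): arr=[18 12 22 16 21 _] head=4 tail=5 count=1
After op 10 (write(6)): arr=[18 12 22 16 21 6] head=4 tail=0 count=2
After op 11 (write(8)): arr=[8 12 22 16 21 6] head=4 tail=1 count=3
After op 12 (write(11)): arr=[8 11 22 16 21 6] head=4 tail=2 count=4
After op 13 (write(10)): arr=[8 11 10 16 21 6] head=4 tail=3 count=5
After op 14 (write(20)): arr=[8 11 10 20 21 6] head=4 tail=4 count=6
After op 15 (write(14)): arr=[8 11 10 20 14 6] head=5 tail=5 count=6

Answer: 5 5 6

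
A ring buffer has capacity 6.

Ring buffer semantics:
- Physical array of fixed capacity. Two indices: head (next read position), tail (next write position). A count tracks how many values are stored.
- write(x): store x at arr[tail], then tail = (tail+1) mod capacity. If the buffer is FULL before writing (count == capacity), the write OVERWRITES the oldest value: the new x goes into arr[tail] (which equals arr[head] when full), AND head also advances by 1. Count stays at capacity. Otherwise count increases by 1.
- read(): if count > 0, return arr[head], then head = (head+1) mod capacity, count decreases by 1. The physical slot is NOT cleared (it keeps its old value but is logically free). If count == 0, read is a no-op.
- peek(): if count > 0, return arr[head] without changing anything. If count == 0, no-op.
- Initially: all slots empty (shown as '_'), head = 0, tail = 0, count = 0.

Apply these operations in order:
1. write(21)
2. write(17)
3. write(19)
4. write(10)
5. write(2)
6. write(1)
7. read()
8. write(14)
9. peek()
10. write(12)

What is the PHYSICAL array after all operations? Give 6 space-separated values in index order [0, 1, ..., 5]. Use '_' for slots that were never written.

Answer: 14 12 19 10 2 1

Derivation:
After op 1 (write(21)): arr=[21 _ _ _ _ _] head=0 tail=1 count=1
After op 2 (write(17)): arr=[21 17 _ _ _ _] head=0 tail=2 count=2
After op 3 (write(19)): arr=[21 17 19 _ _ _] head=0 tail=3 count=3
After op 4 (write(10)): arr=[21 17 19 10 _ _] head=0 tail=4 count=4
After op 5 (write(2)): arr=[21 17 19 10 2 _] head=0 tail=5 count=5
After op 6 (write(1)): arr=[21 17 19 10 2 1] head=0 tail=0 count=6
After op 7 (read()): arr=[21 17 19 10 2 1] head=1 tail=0 count=5
After op 8 (write(14)): arr=[14 17 19 10 2 1] head=1 tail=1 count=6
After op 9 (peek()): arr=[14 17 19 10 2 1] head=1 tail=1 count=6
After op 10 (write(12)): arr=[14 12 19 10 2 1] head=2 tail=2 count=6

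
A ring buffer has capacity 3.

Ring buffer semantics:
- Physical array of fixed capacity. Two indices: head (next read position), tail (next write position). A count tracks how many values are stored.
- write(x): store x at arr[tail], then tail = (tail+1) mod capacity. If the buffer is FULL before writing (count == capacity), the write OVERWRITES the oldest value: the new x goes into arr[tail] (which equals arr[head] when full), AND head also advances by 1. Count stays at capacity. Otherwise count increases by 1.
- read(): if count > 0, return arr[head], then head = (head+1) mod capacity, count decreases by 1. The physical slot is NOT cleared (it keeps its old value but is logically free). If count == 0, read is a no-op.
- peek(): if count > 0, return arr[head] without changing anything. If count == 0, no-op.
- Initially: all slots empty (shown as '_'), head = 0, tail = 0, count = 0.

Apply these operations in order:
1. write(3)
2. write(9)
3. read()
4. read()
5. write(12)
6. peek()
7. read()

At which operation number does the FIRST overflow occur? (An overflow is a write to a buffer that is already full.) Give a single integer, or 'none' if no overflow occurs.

Answer: none

Derivation:
After op 1 (write(3)): arr=[3 _ _] head=0 tail=1 count=1
After op 2 (write(9)): arr=[3 9 _] head=0 tail=2 count=2
After op 3 (read()): arr=[3 9 _] head=1 tail=2 count=1
After op 4 (read()): arr=[3 9 _] head=2 tail=2 count=0
After op 5 (write(12)): arr=[3 9 12] head=2 tail=0 count=1
After op 6 (peek()): arr=[3 9 12] head=2 tail=0 count=1
After op 7 (read()): arr=[3 9 12] head=0 tail=0 count=0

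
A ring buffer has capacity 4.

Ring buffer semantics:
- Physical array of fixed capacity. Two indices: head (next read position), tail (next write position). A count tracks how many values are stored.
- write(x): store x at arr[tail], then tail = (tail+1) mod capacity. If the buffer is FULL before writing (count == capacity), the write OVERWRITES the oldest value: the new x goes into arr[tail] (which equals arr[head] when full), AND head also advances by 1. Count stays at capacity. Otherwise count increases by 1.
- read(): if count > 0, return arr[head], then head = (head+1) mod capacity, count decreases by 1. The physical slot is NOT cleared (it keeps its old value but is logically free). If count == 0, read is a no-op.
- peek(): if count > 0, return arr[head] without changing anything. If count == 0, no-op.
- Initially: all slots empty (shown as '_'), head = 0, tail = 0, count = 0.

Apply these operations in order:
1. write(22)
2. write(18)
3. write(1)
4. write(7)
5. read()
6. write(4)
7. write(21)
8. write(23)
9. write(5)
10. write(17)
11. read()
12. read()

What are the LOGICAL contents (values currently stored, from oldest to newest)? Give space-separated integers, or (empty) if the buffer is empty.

Answer: 5 17

Derivation:
After op 1 (write(22)): arr=[22 _ _ _] head=0 tail=1 count=1
After op 2 (write(18)): arr=[22 18 _ _] head=0 tail=2 count=2
After op 3 (write(1)): arr=[22 18 1 _] head=0 tail=3 count=3
After op 4 (write(7)): arr=[22 18 1 7] head=0 tail=0 count=4
After op 5 (read()): arr=[22 18 1 7] head=1 tail=0 count=3
After op 6 (write(4)): arr=[4 18 1 7] head=1 tail=1 count=4
After op 7 (write(21)): arr=[4 21 1 7] head=2 tail=2 count=4
After op 8 (write(23)): arr=[4 21 23 7] head=3 tail=3 count=4
After op 9 (write(5)): arr=[4 21 23 5] head=0 tail=0 count=4
After op 10 (write(17)): arr=[17 21 23 5] head=1 tail=1 count=4
After op 11 (read()): arr=[17 21 23 5] head=2 tail=1 count=3
After op 12 (read()): arr=[17 21 23 5] head=3 tail=1 count=2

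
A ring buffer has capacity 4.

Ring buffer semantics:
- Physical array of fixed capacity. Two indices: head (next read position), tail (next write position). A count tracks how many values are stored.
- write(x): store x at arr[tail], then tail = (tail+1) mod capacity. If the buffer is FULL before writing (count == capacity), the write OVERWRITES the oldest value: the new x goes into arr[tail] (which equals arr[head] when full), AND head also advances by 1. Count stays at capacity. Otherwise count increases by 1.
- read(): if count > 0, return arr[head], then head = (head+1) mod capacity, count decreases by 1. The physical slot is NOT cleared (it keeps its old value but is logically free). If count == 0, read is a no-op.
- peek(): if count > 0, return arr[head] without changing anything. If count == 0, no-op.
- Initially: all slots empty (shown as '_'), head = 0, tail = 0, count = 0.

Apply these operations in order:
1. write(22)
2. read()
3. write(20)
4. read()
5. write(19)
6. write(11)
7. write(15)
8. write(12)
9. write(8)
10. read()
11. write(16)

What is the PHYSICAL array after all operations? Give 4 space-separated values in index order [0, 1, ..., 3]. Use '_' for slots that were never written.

After op 1 (write(22)): arr=[22 _ _ _] head=0 tail=1 count=1
After op 2 (read()): arr=[22 _ _ _] head=1 tail=1 count=0
After op 3 (write(20)): arr=[22 20 _ _] head=1 tail=2 count=1
After op 4 (read()): arr=[22 20 _ _] head=2 tail=2 count=0
After op 5 (write(19)): arr=[22 20 19 _] head=2 tail=3 count=1
After op 6 (write(11)): arr=[22 20 19 11] head=2 tail=0 count=2
After op 7 (write(15)): arr=[15 20 19 11] head=2 tail=1 count=3
After op 8 (write(12)): arr=[15 12 19 11] head=2 tail=2 count=4
After op 9 (write(8)): arr=[15 12 8 11] head=3 tail=3 count=4
After op 10 (read()): arr=[15 12 8 11] head=0 tail=3 count=3
After op 11 (write(16)): arr=[15 12 8 16] head=0 tail=0 count=4

Answer: 15 12 8 16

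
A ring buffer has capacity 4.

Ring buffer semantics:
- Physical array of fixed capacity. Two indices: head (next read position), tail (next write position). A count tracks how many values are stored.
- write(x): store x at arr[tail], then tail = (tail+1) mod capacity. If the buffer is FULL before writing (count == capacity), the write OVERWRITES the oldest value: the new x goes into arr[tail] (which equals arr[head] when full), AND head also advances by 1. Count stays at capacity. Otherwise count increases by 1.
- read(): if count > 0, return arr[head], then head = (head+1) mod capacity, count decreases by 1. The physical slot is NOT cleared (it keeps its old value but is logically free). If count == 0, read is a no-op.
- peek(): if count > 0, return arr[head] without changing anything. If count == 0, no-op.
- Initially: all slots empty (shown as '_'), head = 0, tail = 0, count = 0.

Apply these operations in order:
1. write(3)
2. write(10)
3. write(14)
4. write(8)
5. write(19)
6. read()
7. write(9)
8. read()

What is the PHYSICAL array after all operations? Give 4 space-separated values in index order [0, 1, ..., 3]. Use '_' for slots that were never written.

After op 1 (write(3)): arr=[3 _ _ _] head=0 tail=1 count=1
After op 2 (write(10)): arr=[3 10 _ _] head=0 tail=2 count=2
After op 3 (write(14)): arr=[3 10 14 _] head=0 tail=3 count=3
After op 4 (write(8)): arr=[3 10 14 8] head=0 tail=0 count=4
After op 5 (write(19)): arr=[19 10 14 8] head=1 tail=1 count=4
After op 6 (read()): arr=[19 10 14 8] head=2 tail=1 count=3
After op 7 (write(9)): arr=[19 9 14 8] head=2 tail=2 count=4
After op 8 (read()): arr=[19 9 14 8] head=3 tail=2 count=3

Answer: 19 9 14 8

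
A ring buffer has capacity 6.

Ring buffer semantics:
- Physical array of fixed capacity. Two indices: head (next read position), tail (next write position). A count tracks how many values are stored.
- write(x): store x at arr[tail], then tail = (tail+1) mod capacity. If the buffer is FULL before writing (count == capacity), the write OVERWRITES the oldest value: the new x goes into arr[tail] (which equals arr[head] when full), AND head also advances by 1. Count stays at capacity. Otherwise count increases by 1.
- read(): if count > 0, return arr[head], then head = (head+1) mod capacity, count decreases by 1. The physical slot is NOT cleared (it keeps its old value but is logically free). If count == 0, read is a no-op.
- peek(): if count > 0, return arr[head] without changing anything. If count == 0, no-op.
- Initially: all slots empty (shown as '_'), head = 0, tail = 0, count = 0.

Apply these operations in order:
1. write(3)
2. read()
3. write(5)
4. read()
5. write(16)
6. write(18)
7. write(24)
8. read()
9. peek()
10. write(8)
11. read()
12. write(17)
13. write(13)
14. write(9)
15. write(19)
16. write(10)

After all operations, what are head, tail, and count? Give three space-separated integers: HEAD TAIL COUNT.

After op 1 (write(3)): arr=[3 _ _ _ _ _] head=0 tail=1 count=1
After op 2 (read()): arr=[3 _ _ _ _ _] head=1 tail=1 count=0
After op 3 (write(5)): arr=[3 5 _ _ _ _] head=1 tail=2 count=1
After op 4 (read()): arr=[3 5 _ _ _ _] head=2 tail=2 count=0
After op 5 (write(16)): arr=[3 5 16 _ _ _] head=2 tail=3 count=1
After op 6 (write(18)): arr=[3 5 16 18 _ _] head=2 tail=4 count=2
After op 7 (write(24)): arr=[3 5 16 18 24 _] head=2 tail=5 count=3
After op 8 (read()): arr=[3 5 16 18 24 _] head=3 tail=5 count=2
After op 9 (peek()): arr=[3 5 16 18 24 _] head=3 tail=5 count=2
After op 10 (write(8)): arr=[3 5 16 18 24 8] head=3 tail=0 count=3
After op 11 (read()): arr=[3 5 16 18 24 8] head=4 tail=0 count=2
After op 12 (write(17)): arr=[17 5 16 18 24 8] head=4 tail=1 count=3
After op 13 (write(13)): arr=[17 13 16 18 24 8] head=4 tail=2 count=4
After op 14 (write(9)): arr=[17 13 9 18 24 8] head=4 tail=3 count=5
After op 15 (write(19)): arr=[17 13 9 19 24 8] head=4 tail=4 count=6
After op 16 (write(10)): arr=[17 13 9 19 10 8] head=5 tail=5 count=6

Answer: 5 5 6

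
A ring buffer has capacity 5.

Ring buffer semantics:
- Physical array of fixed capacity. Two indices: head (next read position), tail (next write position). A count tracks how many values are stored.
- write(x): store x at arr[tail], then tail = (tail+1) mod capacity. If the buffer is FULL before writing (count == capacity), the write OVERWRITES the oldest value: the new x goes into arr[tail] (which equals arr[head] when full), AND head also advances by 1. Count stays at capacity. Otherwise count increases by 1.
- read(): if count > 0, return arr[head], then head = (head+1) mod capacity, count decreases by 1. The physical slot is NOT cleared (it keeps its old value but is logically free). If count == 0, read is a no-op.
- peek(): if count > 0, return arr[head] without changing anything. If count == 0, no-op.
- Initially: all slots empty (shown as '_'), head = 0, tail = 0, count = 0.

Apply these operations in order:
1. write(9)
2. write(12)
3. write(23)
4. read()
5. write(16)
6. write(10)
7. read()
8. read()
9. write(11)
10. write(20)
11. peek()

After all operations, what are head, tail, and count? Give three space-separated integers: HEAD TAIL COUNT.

Answer: 3 2 4

Derivation:
After op 1 (write(9)): arr=[9 _ _ _ _] head=0 tail=1 count=1
After op 2 (write(12)): arr=[9 12 _ _ _] head=0 tail=2 count=2
After op 3 (write(23)): arr=[9 12 23 _ _] head=0 tail=3 count=3
After op 4 (read()): arr=[9 12 23 _ _] head=1 tail=3 count=2
After op 5 (write(16)): arr=[9 12 23 16 _] head=1 tail=4 count=3
After op 6 (write(10)): arr=[9 12 23 16 10] head=1 tail=0 count=4
After op 7 (read()): arr=[9 12 23 16 10] head=2 tail=0 count=3
After op 8 (read()): arr=[9 12 23 16 10] head=3 tail=0 count=2
After op 9 (write(11)): arr=[11 12 23 16 10] head=3 tail=1 count=3
After op 10 (write(20)): arr=[11 20 23 16 10] head=3 tail=2 count=4
After op 11 (peek()): arr=[11 20 23 16 10] head=3 tail=2 count=4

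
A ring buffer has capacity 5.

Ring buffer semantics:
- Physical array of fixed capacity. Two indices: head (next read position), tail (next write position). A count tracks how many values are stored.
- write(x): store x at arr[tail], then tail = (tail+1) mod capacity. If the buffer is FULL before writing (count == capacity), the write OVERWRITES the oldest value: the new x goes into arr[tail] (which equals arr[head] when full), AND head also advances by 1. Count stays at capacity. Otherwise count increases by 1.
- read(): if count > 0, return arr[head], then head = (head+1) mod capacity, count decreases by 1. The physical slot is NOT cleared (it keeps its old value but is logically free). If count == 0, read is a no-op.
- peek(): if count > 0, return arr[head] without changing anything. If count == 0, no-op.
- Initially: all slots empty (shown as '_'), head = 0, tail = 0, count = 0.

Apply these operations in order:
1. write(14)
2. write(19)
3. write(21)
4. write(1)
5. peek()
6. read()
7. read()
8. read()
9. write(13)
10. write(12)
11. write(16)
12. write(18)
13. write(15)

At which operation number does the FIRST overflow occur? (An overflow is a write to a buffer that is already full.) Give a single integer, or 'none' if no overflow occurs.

After op 1 (write(14)): arr=[14 _ _ _ _] head=0 tail=1 count=1
After op 2 (write(19)): arr=[14 19 _ _ _] head=0 tail=2 count=2
After op 3 (write(21)): arr=[14 19 21 _ _] head=0 tail=3 count=3
After op 4 (write(1)): arr=[14 19 21 1 _] head=0 tail=4 count=4
After op 5 (peek()): arr=[14 19 21 1 _] head=0 tail=4 count=4
After op 6 (read()): arr=[14 19 21 1 _] head=1 tail=4 count=3
After op 7 (read()): arr=[14 19 21 1 _] head=2 tail=4 count=2
After op 8 (read()): arr=[14 19 21 1 _] head=3 tail=4 count=1
After op 9 (write(13)): arr=[14 19 21 1 13] head=3 tail=0 count=2
After op 10 (write(12)): arr=[12 19 21 1 13] head=3 tail=1 count=3
After op 11 (write(16)): arr=[12 16 21 1 13] head=3 tail=2 count=4
After op 12 (write(18)): arr=[12 16 18 1 13] head=3 tail=3 count=5
After op 13 (write(15)): arr=[12 16 18 15 13] head=4 tail=4 count=5

Answer: 13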